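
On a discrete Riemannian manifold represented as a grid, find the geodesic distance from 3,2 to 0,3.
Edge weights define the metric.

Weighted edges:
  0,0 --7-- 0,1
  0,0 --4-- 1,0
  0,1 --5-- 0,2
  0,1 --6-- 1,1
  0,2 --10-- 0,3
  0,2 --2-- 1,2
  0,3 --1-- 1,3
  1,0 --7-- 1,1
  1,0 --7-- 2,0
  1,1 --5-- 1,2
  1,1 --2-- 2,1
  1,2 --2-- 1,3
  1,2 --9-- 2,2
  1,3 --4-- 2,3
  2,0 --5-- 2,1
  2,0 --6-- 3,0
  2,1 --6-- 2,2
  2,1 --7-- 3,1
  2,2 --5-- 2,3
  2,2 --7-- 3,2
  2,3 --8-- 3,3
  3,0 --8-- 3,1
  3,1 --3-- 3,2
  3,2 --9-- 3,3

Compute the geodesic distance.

Shortest path: 3,2 → 2,2 → 2,3 → 1,3 → 0,3, total weight = 17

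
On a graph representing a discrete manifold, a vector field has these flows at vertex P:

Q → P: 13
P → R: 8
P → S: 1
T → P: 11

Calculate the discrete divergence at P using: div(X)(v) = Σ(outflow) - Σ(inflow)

Divergence = sum of outgoing flows = (-13) + 8 + 1 + (-11) = -15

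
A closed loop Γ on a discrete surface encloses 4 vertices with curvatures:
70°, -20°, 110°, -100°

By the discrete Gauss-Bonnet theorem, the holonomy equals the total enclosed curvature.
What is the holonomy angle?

Holonomy = total enclosed curvature = 70° + (-20°) + 110° + (-100°) = 60°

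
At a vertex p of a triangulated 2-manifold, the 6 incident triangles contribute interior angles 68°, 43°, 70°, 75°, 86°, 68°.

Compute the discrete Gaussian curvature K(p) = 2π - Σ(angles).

Sum of angles = 410°. K = 360° - 410° = -50° = -5π/18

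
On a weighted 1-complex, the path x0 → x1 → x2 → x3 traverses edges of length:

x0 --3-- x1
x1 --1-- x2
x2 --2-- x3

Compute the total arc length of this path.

Arc length = 3 + 1 + 2 = 6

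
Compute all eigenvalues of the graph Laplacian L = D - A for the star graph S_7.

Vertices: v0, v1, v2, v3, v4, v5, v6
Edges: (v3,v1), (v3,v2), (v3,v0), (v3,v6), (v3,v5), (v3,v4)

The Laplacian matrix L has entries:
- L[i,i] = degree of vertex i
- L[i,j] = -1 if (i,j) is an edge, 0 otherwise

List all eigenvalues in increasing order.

The star S_7 is the complete bipartite graph K_{1,6} (one hub of degree 6, 6 leaves of degree 1). The Laplacian spectrum of K_{p,q} is 0, p (multiplicity q−1), q (multiplicity p−1), p+q. With p = 1, q = 6: 0 once, 1 with multiplicity 5, and 7 once. (Check: trace L = sum of degrees = 12 = 5·1 + 7.)
Laplacian eigenvalues (increasing order): [0.0, 1.0, 1.0, 1.0, 1.0, 1.0, 7.0]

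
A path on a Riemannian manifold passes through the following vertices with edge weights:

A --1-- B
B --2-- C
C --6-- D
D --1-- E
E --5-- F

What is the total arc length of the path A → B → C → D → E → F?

Arc length = 1 + 2 + 6 + 1 + 5 = 15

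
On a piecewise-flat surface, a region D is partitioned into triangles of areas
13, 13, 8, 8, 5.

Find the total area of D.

13 + 13 + 8 + 8 + 5 = 47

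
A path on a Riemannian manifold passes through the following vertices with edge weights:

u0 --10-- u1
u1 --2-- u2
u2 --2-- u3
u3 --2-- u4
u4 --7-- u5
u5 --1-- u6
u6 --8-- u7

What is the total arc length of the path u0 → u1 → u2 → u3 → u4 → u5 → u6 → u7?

Arc length = 10 + 2 + 2 + 2 + 7 + 1 + 8 = 32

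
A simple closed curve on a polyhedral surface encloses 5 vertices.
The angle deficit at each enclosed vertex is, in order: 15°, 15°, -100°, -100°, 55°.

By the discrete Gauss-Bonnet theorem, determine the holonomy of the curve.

Holonomy = total enclosed curvature = 15° + 15° + (-100°) + (-100°) + 55° = -115°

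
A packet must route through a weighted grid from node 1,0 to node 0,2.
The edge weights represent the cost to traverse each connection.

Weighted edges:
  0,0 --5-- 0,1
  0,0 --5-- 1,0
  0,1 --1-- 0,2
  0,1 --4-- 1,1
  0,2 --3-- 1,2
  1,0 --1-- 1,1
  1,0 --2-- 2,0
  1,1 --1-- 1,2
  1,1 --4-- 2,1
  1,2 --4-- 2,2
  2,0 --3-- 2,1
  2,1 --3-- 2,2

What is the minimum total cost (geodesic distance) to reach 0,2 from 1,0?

Shortest path: 1,0 → 1,1 → 1,2 → 0,2, total weight = 5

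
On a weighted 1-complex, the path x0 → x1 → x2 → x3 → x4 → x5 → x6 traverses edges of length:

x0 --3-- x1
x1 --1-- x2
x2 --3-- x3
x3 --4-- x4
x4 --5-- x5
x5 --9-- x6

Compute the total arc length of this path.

Arc length = 3 + 1 + 3 + 4 + 5 + 9 = 25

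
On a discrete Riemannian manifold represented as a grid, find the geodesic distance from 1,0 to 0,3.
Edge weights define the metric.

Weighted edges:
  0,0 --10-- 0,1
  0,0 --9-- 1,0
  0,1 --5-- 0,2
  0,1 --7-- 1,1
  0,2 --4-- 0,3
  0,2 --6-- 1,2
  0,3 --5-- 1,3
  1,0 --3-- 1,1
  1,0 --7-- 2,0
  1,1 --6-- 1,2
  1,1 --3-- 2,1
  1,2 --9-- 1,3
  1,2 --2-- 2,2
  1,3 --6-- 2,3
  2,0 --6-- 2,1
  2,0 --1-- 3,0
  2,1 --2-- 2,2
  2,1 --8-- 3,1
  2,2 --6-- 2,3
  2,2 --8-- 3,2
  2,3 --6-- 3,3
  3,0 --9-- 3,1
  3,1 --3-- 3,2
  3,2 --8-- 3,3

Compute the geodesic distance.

Shortest path: 1,0 → 1,1 → 1,2 → 0,2 → 0,3, total weight = 19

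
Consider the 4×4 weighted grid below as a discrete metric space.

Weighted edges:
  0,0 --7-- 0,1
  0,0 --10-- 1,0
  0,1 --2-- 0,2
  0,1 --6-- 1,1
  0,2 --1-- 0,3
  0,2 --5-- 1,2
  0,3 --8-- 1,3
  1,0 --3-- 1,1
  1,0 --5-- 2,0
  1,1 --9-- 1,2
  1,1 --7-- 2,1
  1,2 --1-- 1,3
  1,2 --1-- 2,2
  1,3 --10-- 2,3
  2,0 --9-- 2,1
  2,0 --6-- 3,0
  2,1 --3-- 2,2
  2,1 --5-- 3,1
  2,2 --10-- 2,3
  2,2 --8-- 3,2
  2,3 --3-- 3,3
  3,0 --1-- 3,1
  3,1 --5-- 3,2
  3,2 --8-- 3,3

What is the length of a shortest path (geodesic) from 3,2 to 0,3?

Shortest path: 3,2 → 2,2 → 1,2 → 0,2 → 0,3, total weight = 15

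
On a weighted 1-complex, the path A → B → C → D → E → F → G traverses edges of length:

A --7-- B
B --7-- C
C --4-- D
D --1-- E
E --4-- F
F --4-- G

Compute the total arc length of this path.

Arc length = 7 + 7 + 4 + 1 + 4 + 4 = 27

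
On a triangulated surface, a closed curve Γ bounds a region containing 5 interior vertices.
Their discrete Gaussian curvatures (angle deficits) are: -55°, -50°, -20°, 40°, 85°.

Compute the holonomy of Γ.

Holonomy = total enclosed curvature = (-55°) + (-50°) + (-20°) + 40° + 85° = 0°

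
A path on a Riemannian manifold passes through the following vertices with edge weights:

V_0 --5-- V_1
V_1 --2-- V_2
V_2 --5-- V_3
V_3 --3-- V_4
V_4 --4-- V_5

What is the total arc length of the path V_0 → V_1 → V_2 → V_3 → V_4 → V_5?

Arc length = 5 + 2 + 5 + 3 + 4 = 19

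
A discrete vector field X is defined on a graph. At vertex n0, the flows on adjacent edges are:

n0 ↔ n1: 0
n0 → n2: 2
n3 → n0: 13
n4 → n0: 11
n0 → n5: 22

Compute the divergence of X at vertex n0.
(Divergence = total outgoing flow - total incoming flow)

Divergence = sum of outgoing flows = 0 + 2 + (-13) + (-11) + 22 = 0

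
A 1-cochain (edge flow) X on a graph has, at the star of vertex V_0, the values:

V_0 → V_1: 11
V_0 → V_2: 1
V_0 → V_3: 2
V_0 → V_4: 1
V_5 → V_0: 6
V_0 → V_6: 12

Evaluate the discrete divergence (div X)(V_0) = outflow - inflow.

Divergence = sum of outgoing flows = 11 + 1 + 2 + 1 + (-6) + 12 = 21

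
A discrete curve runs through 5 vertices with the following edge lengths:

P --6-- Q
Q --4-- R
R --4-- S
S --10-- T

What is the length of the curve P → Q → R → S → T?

Arc length = 6 + 4 + 4 + 10 = 24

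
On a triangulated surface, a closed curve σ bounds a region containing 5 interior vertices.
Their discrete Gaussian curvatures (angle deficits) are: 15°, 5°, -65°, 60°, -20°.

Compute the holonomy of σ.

Holonomy = total enclosed curvature = 15° + 5° + (-65°) + 60° + (-20°) = -5°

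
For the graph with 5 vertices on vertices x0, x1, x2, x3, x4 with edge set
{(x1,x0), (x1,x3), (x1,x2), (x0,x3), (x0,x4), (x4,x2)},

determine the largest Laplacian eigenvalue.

Degrees: deg(x0) = 3, deg(x1) = 3, deg(x2) = 2, deg(x3) = 2, deg(x4) = 2.
L = D − A with rows/columns ordered (x0, x1, x2, x3, x4):
  [ 3, -1,  0, -1, -1]
  [-1,  3, -1, -1,  0]
  [ 0, -1,  2,  0, -1]
  [-1, -1,  0,  2,  0]
  [-1,  0, -1,  0,  2]
Characteristic polynomial: det(λI − L) = λ(λ² − 5λ + 5)(λ² − 7λ + 11).
Roots: λ = 0; (λ² − 5λ + 5) = 0 ⇒ λ = (5 ± √5)/2 ≈ 1.382, 3.618; (λ² − 7λ + 11) = 0 ⇒ λ = (7 ± √5)/2 ≈ 2.382, 4.618.
(Check: the roots sum (with multiplicity) to 12, matching trace L = Σdeg = 2·6 = 12.)
Laplacian eigenvalues: [0.0, 1.382, 2.382, 3.618, 4.618]. Largest eigenvalue (spectral radius) = 4.618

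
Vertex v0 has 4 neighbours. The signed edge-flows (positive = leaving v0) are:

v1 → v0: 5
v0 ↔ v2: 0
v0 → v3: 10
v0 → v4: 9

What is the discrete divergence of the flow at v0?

Divergence = sum of outgoing flows = (-5) + 0 + 10 + 9 = 14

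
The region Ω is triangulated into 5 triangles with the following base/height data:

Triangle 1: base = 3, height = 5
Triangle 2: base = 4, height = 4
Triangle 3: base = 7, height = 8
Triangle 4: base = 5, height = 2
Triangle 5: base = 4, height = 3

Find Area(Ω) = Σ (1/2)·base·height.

(1/2)×3×5 + (1/2)×4×4 + (1/2)×7×8 + (1/2)×5×2 + (1/2)×4×3 = 54.5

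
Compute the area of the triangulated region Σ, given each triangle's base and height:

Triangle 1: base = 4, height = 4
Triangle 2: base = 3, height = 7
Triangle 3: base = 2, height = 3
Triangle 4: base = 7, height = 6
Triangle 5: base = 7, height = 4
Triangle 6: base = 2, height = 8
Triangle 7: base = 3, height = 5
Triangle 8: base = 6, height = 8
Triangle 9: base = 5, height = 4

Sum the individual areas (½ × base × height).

(1/2)×4×4 + (1/2)×3×7 + (1/2)×2×3 + (1/2)×7×6 + (1/2)×7×4 + (1/2)×2×8 + (1/2)×3×5 + (1/2)×6×8 + (1/2)×5×4 = 106.0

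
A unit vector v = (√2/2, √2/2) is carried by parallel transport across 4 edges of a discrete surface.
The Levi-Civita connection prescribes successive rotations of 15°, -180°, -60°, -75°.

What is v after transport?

Total rotation: 15° + (-180°) + (-60°) + (-75°) = -300° ≡ 60° (mod 360°). Final vector: (-0.2588, 0.9659)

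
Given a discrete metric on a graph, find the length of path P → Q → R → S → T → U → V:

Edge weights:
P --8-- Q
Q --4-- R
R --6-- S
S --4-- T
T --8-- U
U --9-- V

Arc length = 8 + 4 + 6 + 4 + 8 + 9 = 39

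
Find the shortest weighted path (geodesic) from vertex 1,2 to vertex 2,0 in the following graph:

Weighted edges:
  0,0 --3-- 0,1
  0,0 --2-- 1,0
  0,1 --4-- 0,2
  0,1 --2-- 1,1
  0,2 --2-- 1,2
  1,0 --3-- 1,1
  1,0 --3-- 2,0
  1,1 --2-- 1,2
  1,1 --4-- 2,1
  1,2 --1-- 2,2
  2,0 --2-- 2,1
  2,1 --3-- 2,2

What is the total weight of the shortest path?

Shortest path: 1,2 → 2,2 → 2,1 → 2,0, total weight = 6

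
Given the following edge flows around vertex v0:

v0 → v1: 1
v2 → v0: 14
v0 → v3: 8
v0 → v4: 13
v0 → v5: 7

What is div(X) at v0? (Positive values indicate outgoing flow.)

Divergence = sum of outgoing flows = 1 + (-14) + 8 + 13 + 7 = 15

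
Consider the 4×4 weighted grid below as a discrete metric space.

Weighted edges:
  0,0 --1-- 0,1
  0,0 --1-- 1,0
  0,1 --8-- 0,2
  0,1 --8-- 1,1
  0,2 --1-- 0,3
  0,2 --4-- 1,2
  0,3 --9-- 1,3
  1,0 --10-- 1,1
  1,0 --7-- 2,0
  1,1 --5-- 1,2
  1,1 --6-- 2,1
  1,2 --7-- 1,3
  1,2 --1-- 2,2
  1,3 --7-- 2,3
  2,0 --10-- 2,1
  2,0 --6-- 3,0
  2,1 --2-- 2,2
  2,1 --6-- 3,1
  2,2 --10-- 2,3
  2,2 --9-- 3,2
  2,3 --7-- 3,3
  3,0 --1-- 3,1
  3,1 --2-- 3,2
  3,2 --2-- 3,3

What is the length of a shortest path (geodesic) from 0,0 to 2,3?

Shortest path: 0,0 → 0,1 → 0,2 → 1,2 → 2,2 → 2,3, total weight = 24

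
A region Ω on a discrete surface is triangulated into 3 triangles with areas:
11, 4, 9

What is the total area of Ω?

11 + 4 + 9 = 24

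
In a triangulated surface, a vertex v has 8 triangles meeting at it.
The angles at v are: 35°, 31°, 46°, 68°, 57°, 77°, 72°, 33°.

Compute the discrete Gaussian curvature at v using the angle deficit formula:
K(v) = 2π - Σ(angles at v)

Sum of angles = 419°. K = 360° - 419° = -59° = -59π/180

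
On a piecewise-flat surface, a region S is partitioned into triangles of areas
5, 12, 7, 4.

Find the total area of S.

5 + 12 + 7 + 4 = 28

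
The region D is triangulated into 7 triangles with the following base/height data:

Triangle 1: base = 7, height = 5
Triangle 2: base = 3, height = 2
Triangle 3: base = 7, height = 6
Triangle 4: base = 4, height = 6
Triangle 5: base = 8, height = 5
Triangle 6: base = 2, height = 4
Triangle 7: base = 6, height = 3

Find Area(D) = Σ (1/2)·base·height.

(1/2)×7×5 + (1/2)×3×2 + (1/2)×7×6 + (1/2)×4×6 + (1/2)×8×5 + (1/2)×2×4 + (1/2)×6×3 = 86.5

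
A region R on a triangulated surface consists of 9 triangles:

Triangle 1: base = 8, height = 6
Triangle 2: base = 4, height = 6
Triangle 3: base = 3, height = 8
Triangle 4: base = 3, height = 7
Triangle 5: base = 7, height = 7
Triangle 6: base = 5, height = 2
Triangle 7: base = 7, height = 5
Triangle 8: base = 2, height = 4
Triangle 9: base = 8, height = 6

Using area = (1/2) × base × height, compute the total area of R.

(1/2)×8×6 + (1/2)×4×6 + (1/2)×3×8 + (1/2)×3×7 + (1/2)×7×7 + (1/2)×5×2 + (1/2)×7×5 + (1/2)×2×4 + (1/2)×8×6 = 133.5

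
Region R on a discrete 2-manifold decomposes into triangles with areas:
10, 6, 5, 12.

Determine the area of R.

10 + 6 + 5 + 12 = 33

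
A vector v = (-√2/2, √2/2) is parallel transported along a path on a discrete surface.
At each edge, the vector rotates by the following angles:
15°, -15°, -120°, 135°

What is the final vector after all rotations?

Total rotation: 15° + (-15°) + (-120°) + 135° = 15°. Final vector: (-0.8660, 0.5000)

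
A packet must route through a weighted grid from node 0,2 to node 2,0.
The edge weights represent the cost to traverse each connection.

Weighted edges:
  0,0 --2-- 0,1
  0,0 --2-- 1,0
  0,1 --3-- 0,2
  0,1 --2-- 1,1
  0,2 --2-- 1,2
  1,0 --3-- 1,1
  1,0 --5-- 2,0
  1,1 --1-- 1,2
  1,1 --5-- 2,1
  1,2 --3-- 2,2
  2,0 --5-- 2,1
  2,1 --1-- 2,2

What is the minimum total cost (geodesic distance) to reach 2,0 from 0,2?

Shortest path: 0,2 → 1,2 → 1,1 → 1,0 → 2,0, total weight = 11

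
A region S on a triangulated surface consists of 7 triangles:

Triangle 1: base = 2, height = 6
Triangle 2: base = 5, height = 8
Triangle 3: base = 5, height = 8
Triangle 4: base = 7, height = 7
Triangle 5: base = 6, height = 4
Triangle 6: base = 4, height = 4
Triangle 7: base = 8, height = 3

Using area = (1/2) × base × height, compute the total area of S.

(1/2)×2×6 + (1/2)×5×8 + (1/2)×5×8 + (1/2)×7×7 + (1/2)×6×4 + (1/2)×4×4 + (1/2)×8×3 = 102.5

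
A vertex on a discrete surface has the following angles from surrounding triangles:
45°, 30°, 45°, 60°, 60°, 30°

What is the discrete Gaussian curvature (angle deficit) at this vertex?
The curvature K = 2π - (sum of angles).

Sum of angles = 270°. K = 360° - 270° = 90° = π/2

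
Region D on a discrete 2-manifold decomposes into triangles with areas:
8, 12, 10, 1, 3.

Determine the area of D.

8 + 12 + 10 + 1 + 3 = 34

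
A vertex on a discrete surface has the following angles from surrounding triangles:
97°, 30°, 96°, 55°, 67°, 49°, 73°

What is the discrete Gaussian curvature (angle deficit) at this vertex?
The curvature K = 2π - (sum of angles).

Sum of angles = 467°. K = 360° - 467° = -107° = -107π/180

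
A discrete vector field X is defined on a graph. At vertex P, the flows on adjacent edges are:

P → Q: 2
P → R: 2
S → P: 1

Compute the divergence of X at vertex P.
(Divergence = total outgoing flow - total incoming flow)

Divergence = sum of outgoing flows = 2 + 2 + (-1) = 3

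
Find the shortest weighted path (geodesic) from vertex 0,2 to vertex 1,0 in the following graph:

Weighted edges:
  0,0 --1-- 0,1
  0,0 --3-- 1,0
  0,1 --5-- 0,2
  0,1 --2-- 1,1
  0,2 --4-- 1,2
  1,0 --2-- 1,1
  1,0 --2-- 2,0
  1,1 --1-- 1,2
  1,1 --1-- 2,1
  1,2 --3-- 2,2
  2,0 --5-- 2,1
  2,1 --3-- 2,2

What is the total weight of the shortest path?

Shortest path: 0,2 → 1,2 → 1,1 → 1,0, total weight = 7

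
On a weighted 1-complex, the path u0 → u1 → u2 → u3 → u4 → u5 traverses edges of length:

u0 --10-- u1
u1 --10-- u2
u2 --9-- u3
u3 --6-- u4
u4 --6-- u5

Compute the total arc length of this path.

Arc length = 10 + 10 + 9 + 6 + 6 = 41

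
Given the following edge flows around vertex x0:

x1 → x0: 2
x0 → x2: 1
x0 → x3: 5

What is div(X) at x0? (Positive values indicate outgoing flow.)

Divergence = sum of outgoing flows = (-2) + 1 + 5 = 4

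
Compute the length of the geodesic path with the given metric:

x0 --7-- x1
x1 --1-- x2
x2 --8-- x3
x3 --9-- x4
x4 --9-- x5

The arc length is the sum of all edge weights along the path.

Arc length = 7 + 1 + 8 + 9 + 9 = 34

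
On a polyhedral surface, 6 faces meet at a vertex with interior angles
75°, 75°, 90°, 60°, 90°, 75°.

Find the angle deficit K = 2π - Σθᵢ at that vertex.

Sum of angles = 465°. K = 360° - 465° = -105°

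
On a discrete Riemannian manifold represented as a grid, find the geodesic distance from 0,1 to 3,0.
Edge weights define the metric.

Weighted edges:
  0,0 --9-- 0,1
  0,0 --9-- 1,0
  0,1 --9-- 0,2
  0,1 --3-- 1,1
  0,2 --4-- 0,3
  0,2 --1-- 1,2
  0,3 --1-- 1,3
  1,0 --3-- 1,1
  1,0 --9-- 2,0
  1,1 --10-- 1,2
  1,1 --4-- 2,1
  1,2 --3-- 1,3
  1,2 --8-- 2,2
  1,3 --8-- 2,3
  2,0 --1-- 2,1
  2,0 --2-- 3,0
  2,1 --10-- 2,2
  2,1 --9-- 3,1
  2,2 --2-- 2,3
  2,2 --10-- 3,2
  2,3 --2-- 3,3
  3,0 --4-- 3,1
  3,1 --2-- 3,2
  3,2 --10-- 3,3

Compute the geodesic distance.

Shortest path: 0,1 → 1,1 → 2,1 → 2,0 → 3,0, total weight = 10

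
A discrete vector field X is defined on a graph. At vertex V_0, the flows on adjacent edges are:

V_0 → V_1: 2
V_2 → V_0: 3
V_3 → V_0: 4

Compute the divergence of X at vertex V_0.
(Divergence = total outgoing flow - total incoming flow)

Divergence = sum of outgoing flows = 2 + (-3) + (-4) = -5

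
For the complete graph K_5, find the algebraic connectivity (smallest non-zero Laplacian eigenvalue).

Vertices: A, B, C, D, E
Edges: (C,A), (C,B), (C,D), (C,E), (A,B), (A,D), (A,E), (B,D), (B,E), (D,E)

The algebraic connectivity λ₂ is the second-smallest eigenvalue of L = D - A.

For the complete graph K_n, L = nI − J (J = all-ones matrix). J has eigenvalues n (once, eigenvector 𝟙) and 0 (multiplicity n−1), so L has eigenvalues 0 (once) and n (multiplicity n−1). Here n = 5: eigenvalue 0 once and 5 with multiplicity 4.
Laplacian eigenvalues: [0.0, 5.0, 5.0, 5.0, 5.0]. Algebraic connectivity (smallest non-zero eigenvalue) = 5.0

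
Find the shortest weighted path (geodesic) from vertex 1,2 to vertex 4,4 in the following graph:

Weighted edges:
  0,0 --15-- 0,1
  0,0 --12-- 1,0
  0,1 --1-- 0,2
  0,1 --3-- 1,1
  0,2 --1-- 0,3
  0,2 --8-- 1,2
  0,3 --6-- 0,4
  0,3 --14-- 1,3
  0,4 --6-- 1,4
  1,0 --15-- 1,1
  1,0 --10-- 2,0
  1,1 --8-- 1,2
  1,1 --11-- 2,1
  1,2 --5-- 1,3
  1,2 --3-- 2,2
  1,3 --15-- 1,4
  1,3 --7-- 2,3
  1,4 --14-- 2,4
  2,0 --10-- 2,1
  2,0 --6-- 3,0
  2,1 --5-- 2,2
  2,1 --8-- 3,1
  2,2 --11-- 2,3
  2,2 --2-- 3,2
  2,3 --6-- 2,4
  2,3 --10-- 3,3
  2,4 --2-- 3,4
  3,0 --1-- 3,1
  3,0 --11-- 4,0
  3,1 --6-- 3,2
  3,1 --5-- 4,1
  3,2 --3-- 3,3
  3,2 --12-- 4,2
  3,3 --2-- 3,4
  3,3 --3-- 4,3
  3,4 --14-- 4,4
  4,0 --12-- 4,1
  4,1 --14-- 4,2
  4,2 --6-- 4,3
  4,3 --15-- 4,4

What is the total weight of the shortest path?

Shortest path: 1,2 → 2,2 → 3,2 → 3,3 → 3,4 → 4,4, total weight = 24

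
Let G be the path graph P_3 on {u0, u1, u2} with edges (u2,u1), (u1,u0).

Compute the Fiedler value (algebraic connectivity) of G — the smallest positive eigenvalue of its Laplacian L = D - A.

The path graph P_n has Laplacian eigenvalues λ_k = 2 − 2cos(kπ/n), k = 0, 1, …, n−1. Here n = 3:
k=0: 2 − 2cos(0) = 0.0; k=1: 2 − 2cos(π/3) = 1.0; k=2: 2 − 2cos(2π/3) = 3.0.
Laplacian eigenvalues: [0.0, 1.0, 3.0]. Algebraic connectivity (smallest non-zero eigenvalue) = 1.0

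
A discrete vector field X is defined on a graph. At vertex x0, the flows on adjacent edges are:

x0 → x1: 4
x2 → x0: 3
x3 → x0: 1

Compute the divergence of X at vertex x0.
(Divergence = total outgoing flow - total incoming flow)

Divergence = sum of outgoing flows = 4 + (-3) + (-1) = 0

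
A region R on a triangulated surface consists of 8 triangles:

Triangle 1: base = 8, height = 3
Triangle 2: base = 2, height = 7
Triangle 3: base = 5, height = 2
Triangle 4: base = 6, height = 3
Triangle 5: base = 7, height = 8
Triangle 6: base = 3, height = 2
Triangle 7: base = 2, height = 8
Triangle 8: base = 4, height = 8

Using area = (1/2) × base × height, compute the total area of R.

(1/2)×8×3 + (1/2)×2×7 + (1/2)×5×2 + (1/2)×6×3 + (1/2)×7×8 + (1/2)×3×2 + (1/2)×2×8 + (1/2)×4×8 = 88.0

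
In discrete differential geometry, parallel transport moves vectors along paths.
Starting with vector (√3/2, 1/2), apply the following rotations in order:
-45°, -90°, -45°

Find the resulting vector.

Total rotation: (-45°) + (-90°) + (-45°) = -180° ≡ 180° (mod 360°). Final vector: (-0.8660, -0.5000)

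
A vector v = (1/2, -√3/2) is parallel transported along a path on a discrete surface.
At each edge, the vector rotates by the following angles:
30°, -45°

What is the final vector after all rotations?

Total rotation: 30° + (-45°) = -15°. Final vector: (0.2588, -0.9659)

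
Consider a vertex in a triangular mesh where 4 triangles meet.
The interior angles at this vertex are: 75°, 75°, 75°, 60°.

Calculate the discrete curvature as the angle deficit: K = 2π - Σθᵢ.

Sum of angles = 285°. K = 360° - 285° = 75° = 5π/12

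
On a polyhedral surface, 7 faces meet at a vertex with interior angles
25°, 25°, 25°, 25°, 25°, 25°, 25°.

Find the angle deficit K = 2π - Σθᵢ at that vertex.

Sum of angles = 175°. K = 360° - 175° = 185° = 37π/36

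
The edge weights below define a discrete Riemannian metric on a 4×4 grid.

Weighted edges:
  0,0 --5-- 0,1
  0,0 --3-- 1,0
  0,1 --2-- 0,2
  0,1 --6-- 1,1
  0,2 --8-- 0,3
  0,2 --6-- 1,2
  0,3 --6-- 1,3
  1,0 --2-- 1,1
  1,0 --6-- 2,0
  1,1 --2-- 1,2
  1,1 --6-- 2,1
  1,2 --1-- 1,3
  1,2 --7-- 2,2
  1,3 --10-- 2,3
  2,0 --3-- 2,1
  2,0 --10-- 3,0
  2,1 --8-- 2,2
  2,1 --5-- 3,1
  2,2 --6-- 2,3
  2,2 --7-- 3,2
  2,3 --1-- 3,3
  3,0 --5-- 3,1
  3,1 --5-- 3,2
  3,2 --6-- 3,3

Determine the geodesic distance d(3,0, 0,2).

Shortest path: 3,0 → 3,1 → 2,1 → 1,1 → 1,2 → 0,2, total weight = 24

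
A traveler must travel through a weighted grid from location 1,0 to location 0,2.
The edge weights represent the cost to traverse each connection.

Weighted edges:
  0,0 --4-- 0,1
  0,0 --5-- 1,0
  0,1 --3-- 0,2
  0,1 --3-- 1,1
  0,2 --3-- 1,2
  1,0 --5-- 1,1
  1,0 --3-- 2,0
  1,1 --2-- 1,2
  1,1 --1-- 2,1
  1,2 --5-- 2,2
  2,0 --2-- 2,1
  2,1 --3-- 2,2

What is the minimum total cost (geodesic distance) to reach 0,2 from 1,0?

Shortest path: 1,0 → 1,1 → 1,2 → 0,2, total weight = 10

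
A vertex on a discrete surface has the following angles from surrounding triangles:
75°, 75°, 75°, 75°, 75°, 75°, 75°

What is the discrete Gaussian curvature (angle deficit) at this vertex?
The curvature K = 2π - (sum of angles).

Sum of angles = 525°. K = 360° - 525° = -165°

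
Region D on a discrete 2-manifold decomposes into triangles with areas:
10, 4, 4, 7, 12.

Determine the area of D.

10 + 4 + 4 + 7 + 12 = 37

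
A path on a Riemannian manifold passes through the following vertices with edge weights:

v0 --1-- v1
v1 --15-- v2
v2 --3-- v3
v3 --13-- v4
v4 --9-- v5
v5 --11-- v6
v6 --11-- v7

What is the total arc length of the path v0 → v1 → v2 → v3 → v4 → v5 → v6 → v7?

Arc length = 1 + 15 + 3 + 13 + 9 + 11 + 11 = 63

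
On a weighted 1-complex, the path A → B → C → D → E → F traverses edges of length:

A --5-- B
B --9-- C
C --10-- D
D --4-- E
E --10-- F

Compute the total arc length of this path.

Arc length = 5 + 9 + 10 + 4 + 10 = 38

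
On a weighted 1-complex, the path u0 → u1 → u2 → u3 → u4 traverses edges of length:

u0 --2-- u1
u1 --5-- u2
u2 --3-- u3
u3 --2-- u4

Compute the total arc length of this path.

Arc length = 2 + 5 + 3 + 2 = 12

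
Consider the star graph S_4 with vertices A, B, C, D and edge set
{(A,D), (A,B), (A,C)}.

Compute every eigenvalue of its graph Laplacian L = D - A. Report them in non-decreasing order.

The star S_4 is the complete bipartite graph K_{1,3} (one hub of degree 3, 3 leaves of degree 1). The Laplacian spectrum of K_{p,q} is 0, p (multiplicity q−1), q (multiplicity p−1), p+q. With p = 1, q = 3: 0 once, 1 with multiplicity 2, and 4 once. (Check: trace L = sum of degrees = 6 = 2·1 + 4.)
Laplacian eigenvalues (increasing order): [0.0, 1.0, 1.0, 4.0]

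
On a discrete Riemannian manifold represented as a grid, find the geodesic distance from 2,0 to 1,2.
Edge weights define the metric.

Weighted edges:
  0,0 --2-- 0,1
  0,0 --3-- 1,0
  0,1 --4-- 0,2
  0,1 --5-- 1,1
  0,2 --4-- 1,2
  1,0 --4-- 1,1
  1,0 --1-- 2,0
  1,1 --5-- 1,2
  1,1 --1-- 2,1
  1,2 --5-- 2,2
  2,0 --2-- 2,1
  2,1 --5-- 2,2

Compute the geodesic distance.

Shortest path: 2,0 → 2,1 → 1,1 → 1,2, total weight = 8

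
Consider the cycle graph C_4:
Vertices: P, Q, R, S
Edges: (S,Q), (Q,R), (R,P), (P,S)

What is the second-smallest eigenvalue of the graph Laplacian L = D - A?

The cycle graph C_n has Laplacian eigenvalues λ_k = 2 − 2cos(2πk/n), k = 0, 1, …, n−1. Here n = 4:
k=0: 2 − 2cos(0) = 0.0; k=1: 2 − 2cos(π/2) = 2.0; k=2: 2 − 2cos(π) = 4.0; k=3: 2 − 2cos(3π/2) = 2.0.
Laplacian eigenvalues: [0.0, 2.0, 2.0, 4.0]. Algebraic connectivity (smallest non-zero eigenvalue) = 2.0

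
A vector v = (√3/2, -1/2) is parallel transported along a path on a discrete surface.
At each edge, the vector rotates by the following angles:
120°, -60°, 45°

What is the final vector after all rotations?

Total rotation: 120° + (-60°) + 45° = 105°. Final vector: (0.2588, 0.9659)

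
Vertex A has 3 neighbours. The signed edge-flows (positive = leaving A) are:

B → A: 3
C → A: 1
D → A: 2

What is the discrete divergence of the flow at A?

Divergence = sum of outgoing flows = (-3) + (-1) + (-2) = -6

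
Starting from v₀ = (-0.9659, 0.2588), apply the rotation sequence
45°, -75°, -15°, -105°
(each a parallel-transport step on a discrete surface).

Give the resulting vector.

Total rotation: 45° + (-75°) + (-15°) + (-105°) = -150°. Final vector: (0.9659, 0.2588)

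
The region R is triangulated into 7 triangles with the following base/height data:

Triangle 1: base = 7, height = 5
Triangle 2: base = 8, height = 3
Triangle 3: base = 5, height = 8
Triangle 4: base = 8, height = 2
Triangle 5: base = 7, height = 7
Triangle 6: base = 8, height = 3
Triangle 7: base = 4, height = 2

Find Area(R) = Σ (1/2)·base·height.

(1/2)×7×5 + (1/2)×8×3 + (1/2)×5×8 + (1/2)×8×2 + (1/2)×7×7 + (1/2)×8×3 + (1/2)×4×2 = 98.0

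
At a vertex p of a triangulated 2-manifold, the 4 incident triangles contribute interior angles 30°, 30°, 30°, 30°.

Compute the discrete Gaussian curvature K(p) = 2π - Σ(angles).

Sum of angles = 120°. K = 360° - 120° = 240° = 4π/3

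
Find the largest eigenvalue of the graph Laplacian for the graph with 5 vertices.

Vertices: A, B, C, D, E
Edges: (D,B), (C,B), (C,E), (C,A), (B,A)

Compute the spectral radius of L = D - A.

Degrees: deg(A) = 2, deg(B) = 3, deg(C) = 3, deg(D) = 1, deg(E) = 1.
L = D − A with rows/columns ordered (A, B, C, D, E):
  [ 2, -1, -1,  0,  0]
  [-1,  3, -1, -1,  0]
  [-1, -1,  3,  0, -1]
  [ 0, -1,  0,  1,  0]
  [ 0,  0, -1,  0,  1]
Characteristic polynomial: det(λI − L) = λ(λ² − 5λ + 3)(λ² − 5λ + 5).
Roots: λ = 0; (λ² − 5λ + 3) = 0 ⇒ λ = (5 ± √13)/2 ≈ 0.6972, 4.3028; (λ² − 5λ + 5) = 0 ⇒ λ = (5 ± √5)/2 ≈ 1.382, 3.618.
(Check: the roots sum (with multiplicity) to 10, matching trace L = Σdeg = 2·5 = 10.)
Laplacian eigenvalues: [0.0, 0.6972, 1.382, 3.618, 4.3028]. Largest eigenvalue (spectral radius) = 4.3028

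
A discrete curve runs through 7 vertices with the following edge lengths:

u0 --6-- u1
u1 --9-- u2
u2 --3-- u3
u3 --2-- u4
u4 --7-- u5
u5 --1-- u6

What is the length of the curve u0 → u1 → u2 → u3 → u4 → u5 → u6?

Arc length = 6 + 9 + 3 + 2 + 7 + 1 = 28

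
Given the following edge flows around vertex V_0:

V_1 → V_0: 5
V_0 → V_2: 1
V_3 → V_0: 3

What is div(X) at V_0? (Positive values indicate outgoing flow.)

Divergence = sum of outgoing flows = (-5) + 1 + (-3) = -7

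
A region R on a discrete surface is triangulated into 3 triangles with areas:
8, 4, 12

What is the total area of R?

8 + 4 + 12 = 24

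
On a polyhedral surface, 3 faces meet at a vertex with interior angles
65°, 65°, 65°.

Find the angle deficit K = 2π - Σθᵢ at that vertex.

Sum of angles = 195°. K = 360° - 195° = 165° = 11π/12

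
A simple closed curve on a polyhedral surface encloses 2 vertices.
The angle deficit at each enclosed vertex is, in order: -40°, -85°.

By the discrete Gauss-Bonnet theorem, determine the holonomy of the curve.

Holonomy = total enclosed curvature = (-40°) + (-85°) = -125°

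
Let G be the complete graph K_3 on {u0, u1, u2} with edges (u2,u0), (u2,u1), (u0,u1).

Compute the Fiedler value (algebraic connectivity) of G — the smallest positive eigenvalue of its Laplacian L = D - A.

For the complete graph K_n, L = nI − J (J = all-ones matrix). J has eigenvalues n (once, eigenvector 𝟙) and 0 (multiplicity n−1), so L has eigenvalues 0 (once) and n (multiplicity n−1). Here n = 3: eigenvalue 0 once and 3 with multiplicity 2.
Laplacian eigenvalues: [0.0, 3.0, 3.0]. Algebraic connectivity (smallest non-zero eigenvalue) = 3.0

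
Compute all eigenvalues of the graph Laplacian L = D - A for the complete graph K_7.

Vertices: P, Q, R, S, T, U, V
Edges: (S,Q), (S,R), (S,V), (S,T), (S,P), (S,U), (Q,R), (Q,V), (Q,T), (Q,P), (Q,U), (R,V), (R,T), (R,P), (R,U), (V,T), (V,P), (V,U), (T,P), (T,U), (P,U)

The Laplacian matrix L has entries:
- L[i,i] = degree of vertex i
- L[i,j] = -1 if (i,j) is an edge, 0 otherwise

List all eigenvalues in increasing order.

For the complete graph K_n, L = nI − J (J = all-ones matrix). J has eigenvalues n (once, eigenvector 𝟙) and 0 (multiplicity n−1), so L has eigenvalues 0 (once) and n (multiplicity n−1). Here n = 7: eigenvalue 0 once and 7 with multiplicity 6.
Laplacian eigenvalues (increasing order): [0.0, 7.0, 7.0, 7.0, 7.0, 7.0, 7.0]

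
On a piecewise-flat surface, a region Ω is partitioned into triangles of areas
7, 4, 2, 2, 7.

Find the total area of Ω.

7 + 4 + 2 + 2 + 7 = 22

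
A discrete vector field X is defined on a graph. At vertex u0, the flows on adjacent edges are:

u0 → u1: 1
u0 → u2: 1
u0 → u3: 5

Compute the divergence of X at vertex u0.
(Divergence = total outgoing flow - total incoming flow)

Divergence = sum of outgoing flows = 1 + 1 + 5 = 7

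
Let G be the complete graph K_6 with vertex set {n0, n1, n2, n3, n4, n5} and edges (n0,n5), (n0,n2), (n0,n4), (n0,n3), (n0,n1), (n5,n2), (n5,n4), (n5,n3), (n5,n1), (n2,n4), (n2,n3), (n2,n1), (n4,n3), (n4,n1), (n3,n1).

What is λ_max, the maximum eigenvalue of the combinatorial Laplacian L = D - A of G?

For the complete graph K_n, L = nI − J (J = all-ones matrix). J has eigenvalues n (once, eigenvector 𝟙) and 0 (multiplicity n−1), so L has eigenvalues 0 (once) and n (multiplicity n−1). Here n = 6: eigenvalue 0 once and 6 with multiplicity 5.
Laplacian eigenvalues: [0.0, 6.0, 6.0, 6.0, 6.0, 6.0]. Largest eigenvalue (spectral radius) = 6.0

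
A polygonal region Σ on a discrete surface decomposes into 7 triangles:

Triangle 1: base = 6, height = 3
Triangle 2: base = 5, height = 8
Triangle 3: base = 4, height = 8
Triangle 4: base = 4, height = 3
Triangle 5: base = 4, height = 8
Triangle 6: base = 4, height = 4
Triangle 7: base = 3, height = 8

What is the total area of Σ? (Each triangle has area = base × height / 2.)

(1/2)×6×3 + (1/2)×5×8 + (1/2)×4×8 + (1/2)×4×3 + (1/2)×4×8 + (1/2)×4×4 + (1/2)×3×8 = 87.0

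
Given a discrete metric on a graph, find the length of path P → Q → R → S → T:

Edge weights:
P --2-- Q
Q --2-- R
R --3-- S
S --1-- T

Arc length = 2 + 2 + 3 + 1 = 8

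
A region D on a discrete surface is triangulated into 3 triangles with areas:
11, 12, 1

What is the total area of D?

11 + 12 + 1 = 24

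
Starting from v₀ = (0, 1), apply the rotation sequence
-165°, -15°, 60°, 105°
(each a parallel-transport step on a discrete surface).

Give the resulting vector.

Total rotation: (-165°) + (-15°) + 60° + 105° = -15°. Final vector: (0.2588, 0.9659)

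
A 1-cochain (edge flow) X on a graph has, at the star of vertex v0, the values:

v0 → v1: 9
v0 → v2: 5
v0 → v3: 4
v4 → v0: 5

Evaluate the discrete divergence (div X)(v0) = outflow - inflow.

Divergence = sum of outgoing flows = 9 + 5 + 4 + (-5) = 13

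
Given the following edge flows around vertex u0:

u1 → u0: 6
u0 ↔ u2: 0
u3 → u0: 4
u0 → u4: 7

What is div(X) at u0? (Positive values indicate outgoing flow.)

Divergence = sum of outgoing flows = (-6) + 0 + (-4) + 7 = -3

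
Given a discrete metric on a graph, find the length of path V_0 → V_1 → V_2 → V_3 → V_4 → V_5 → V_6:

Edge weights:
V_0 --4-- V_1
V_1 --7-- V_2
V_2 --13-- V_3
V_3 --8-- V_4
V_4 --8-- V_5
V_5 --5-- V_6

Arc length = 4 + 7 + 13 + 8 + 8 + 5 = 45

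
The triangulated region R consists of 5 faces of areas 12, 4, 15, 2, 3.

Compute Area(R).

12 + 4 + 15 + 2 + 3 = 36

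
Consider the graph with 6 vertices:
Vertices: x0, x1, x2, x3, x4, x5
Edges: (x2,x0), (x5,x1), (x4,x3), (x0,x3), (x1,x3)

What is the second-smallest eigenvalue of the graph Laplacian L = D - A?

Degrees: deg(x0) = 2, deg(x1) = 2, deg(x2) = 1, deg(x3) = 3, deg(x4) = 1, deg(x5) = 1.
L = D − A with rows/columns ordered (x0, x1, x2, x3, x4, x5):
  [ 2,  0, -1, -1,  0,  0]
  [ 0,  2,  0, -1,  0, -1]
  [-1,  0,  1,  0,  0,  0]
  [-1, -1,  0,  3, -1,  0]
  [ 0,  0,  0, -1,  1,  0]
  [ 0, -1,  0,  0,  0,  1]
Characteristic polynomial: det(λI − L) = λ(λ² − 3λ + 1)(λ² − 5λ + 3)(λ − 2).
Roots: λ = 0; (λ² − 3λ + 1) = 0 ⇒ λ = (3 ± √5)/2 ≈ 0.382, 2.618; (λ² − 5λ + 3) = 0 ⇒ λ = (5 ± √13)/2 ≈ 0.6972, 4.3028; (λ − 2) = 0 ⇒ λ = 2.
(Check: the roots sum (with multiplicity) to 10, matching trace L = Σdeg = 2·5 = 10.)
Laplacian eigenvalues: [0.0, 0.382, 0.6972, 2.0, 2.618, 4.3028]. Algebraic connectivity (smallest non-zero eigenvalue) = 0.382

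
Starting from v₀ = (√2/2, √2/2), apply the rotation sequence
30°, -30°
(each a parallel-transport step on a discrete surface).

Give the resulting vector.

Total rotation: 30° + (-30°) = 0°. Final vector: (0.7071, 0.7071)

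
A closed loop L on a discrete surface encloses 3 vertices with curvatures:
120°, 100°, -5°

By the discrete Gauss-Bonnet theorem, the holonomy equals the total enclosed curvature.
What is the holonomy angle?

Holonomy = total enclosed curvature = 120° + 100° + (-5°) = 215°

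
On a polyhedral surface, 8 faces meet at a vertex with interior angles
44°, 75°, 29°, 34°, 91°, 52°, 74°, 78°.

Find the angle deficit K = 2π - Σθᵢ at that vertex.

Sum of angles = 477°. K = 360° - 477° = -117° = -13π/20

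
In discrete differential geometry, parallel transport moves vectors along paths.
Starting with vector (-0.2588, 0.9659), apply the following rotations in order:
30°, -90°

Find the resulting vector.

Total rotation: 30° + (-90°) = -60°. Final vector: (0.7071, 0.7071)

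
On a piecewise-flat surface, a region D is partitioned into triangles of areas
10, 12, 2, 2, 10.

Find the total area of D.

10 + 12 + 2 + 2 + 10 = 36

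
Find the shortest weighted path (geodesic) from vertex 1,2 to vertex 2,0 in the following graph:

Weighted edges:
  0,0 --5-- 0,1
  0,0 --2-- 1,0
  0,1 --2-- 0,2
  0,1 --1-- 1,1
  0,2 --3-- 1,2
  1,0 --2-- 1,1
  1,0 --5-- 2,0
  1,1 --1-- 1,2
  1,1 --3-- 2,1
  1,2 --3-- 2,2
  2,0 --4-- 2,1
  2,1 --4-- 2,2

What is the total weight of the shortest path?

Shortest path: 1,2 → 1,1 → 1,0 → 2,0, total weight = 8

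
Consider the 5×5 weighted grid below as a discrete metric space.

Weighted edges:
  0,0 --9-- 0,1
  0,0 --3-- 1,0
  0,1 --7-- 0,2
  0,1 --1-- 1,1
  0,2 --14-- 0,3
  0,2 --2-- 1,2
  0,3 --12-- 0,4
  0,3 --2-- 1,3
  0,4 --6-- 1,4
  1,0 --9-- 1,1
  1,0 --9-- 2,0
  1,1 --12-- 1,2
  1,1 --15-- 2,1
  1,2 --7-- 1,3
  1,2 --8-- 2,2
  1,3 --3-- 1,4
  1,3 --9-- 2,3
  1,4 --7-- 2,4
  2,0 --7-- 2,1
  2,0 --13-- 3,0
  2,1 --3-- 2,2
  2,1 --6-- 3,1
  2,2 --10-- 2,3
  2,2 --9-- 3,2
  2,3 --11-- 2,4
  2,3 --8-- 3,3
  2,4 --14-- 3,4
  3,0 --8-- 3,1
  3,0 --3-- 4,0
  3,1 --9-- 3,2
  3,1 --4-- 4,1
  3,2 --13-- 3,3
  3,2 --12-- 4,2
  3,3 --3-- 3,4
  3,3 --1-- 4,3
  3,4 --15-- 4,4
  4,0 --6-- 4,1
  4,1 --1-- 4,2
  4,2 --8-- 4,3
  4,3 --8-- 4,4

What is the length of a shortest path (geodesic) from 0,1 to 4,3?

Shortest path: 0,1 → 0,2 → 1,2 → 1,3 → 2,3 → 3,3 → 4,3, total weight = 34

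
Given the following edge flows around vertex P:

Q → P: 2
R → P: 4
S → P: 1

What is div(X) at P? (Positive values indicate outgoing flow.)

Divergence = sum of outgoing flows = (-2) + (-4) + (-1) = -7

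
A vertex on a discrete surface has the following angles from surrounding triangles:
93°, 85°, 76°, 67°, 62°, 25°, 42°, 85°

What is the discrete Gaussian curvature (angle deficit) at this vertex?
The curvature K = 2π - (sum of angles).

Sum of angles = 535°. K = 360° - 535° = -175° = -35π/36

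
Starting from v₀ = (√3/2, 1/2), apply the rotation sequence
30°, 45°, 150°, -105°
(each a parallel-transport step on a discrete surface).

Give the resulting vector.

Total rotation: 30° + 45° + 150° + (-105°) = 120°. Final vector: (-0.8660, 0.5000)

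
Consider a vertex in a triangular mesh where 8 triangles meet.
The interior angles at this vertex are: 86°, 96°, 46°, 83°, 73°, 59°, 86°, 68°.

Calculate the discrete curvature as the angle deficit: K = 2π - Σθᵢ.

Sum of angles = 597°. K = 360° - 597° = -237° = -79π/60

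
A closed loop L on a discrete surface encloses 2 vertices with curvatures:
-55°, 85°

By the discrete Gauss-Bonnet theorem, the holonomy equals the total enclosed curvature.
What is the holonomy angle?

Holonomy = total enclosed curvature = (-55°) + 85° = 30°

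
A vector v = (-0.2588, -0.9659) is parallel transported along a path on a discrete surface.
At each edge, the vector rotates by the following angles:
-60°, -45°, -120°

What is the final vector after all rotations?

Total rotation: (-60°) + (-45°) + (-120°) = -225° ≡ 135° (mod 360°). Final vector: (0.8660, 0.5000)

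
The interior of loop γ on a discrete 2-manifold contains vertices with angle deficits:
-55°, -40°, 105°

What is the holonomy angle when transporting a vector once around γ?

Holonomy = total enclosed curvature = (-55°) + (-40°) + 105° = 10°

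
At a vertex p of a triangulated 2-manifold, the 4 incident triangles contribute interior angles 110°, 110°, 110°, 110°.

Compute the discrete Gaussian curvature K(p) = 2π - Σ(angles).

Sum of angles = 440°. K = 360° - 440° = -80°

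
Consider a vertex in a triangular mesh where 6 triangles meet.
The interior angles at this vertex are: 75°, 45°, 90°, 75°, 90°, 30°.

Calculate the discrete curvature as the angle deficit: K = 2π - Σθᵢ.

Sum of angles = 405°. K = 360° - 405° = -45°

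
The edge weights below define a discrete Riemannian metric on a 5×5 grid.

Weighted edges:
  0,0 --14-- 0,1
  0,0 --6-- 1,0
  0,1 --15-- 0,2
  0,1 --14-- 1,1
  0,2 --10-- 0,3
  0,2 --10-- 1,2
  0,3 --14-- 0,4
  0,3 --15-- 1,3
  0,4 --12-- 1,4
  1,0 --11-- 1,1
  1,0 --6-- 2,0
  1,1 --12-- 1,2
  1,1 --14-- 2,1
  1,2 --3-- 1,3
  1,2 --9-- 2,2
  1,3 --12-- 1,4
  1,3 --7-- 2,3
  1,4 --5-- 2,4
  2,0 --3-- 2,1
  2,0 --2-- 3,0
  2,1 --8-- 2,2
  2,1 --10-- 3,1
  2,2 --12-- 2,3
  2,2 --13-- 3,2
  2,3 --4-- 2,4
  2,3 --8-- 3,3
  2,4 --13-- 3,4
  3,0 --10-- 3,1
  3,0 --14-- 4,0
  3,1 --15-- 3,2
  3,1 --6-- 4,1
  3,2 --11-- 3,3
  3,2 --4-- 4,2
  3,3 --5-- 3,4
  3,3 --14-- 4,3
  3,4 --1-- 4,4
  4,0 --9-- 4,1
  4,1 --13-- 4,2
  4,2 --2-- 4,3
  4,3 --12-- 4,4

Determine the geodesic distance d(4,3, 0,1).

Shortest path: 4,3 → 4,2 → 3,2 → 2,2 → 1,2 → 0,2 → 0,1, total weight = 53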